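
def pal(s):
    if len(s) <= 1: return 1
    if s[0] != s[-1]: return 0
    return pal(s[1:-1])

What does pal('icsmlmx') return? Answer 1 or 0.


pal('icsmlmx'): s[0]='i' != s[-1]='x' -> return 0
Result: 0 (not a palindrome)

0


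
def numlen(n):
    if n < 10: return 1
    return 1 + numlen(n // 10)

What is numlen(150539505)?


numlen(150539505) = 1 + numlen(15053950)
numlen(15053950) = 1 + numlen(1505395)
numlen(1505395) = 1 + numlen(150539)
numlen(150539) = 1 + numlen(15053)
numlen(15053) = 1 + numlen(1505)
numlen(1505) = 1 + numlen(150)
numlen(150) = 1 + numlen(15)
numlen(15) = 1 + numlen(1)
numlen(1) = 1  (base case: 1 < 10)
Unwinding: 1 + 1 + 1 + 1 + 1 + 1 + 1 + 1 + 1 = 9

9


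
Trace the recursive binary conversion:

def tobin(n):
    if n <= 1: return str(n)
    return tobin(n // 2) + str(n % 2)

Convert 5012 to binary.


tobin(5012) = tobin(2506) + '0'
tobin(2506) = tobin(1253) + '0'
tobin(1253) = tobin(626) + '1'
tobin(626) = tobin(313) + '0'
tobin(313) = tobin(156) + '1'
tobin(156) = tobin(78) + '0'
tobin(78) = tobin(39) + '0'
tobin(39) = tobin(19) + '1'
tobin(19) = tobin(9) + '1'
tobin(9) = tobin(4) + '1'
tobin(4) = tobin(2) + '0'
tobin(2) = tobin(1) + '0'
tobin(1) = '1'  (base case)
Concatenating: '1' + '0' + '0' + '1' + '1' + '1' + '0' + '0' + '1' + '0' + '1' + '0' + '0' = '1001110010100'

1001110010100


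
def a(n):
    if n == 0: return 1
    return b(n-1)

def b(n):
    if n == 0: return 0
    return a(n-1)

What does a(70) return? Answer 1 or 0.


a(70) = b(69)
b(69) = a(68)
a(68) = b(67)
b(67) = a(66)
a(66) = b(65)
b(65) = a(64)
a(64) = b(63)
b(63) = a(62)
a(62) = b(61)
b(61) = a(60)
a(60) = b(59)
b(59) = a(58)
a(58) = b(57)
b(57) = a(56)
a(56) = b(55)
b(55) = a(54)
a(54) = b(53)
b(53) = a(52)
a(52) = b(51)
b(51) = a(50)
a(50) = b(49)
b(49) = a(48)
a(48) = b(47)
b(47) = a(46)
a(46) = b(45)
b(45) = a(44)
a(44) = b(43)
b(43) = a(42)
a(42) = b(41)
b(41) = a(40)
a(40) = b(39)
b(39) = a(38)
a(38) = b(37)
b(37) = a(36)
a(36) = b(35)
b(35) = a(34)
a(34) = b(33)
b(33) = a(32)
a(32) = b(31)
b(31) = a(30)
a(30) = b(29)
b(29) = a(28)
a(28) = b(27)
b(27) = a(26)
a(26) = b(25)
b(25) = a(24)
a(24) = b(23)
b(23) = a(22)
a(22) = b(21)
b(21) = a(20)
a(20) = b(19)
b(19) = a(18)
a(18) = b(17)
b(17) = a(16)
a(16) = b(15)
b(15) = a(14)
a(14) = b(13)
b(13) = a(12)
a(12) = b(11)
b(11) = a(10)
a(10) = b(9)
b(9) = a(8)
a(8) = b(7)
b(7) = a(6)
a(6) = b(5)
b(5) = a(4)
a(4) = b(3)
b(3) = a(2)
a(2) = b(1)
b(1) = a(0)
a(0) = 1  (base case)
Result: 1

1


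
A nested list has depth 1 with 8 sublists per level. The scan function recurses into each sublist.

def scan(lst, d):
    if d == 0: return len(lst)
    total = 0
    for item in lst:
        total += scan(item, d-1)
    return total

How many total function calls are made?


At depth 0 (root): 1 call
At depth 1: each of 1 parents calls scan on 8 children = 8 calls
Total: 1 + 8 = 9

9


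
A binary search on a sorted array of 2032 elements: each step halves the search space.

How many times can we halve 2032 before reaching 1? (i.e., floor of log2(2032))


2032 / 2 = 1016
1016 / 2 = 508
508 / 2 = 254
254 / 2 = 127
127 / 2 = 63
63 / 2 = 31
31 / 2 = 15
15 / 2 = 7
7 / 2 = 3
3 / 2 = 1
Reached 1 after 10 halvings

10


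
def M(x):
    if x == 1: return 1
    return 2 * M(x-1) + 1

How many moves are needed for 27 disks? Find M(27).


M(27) = 2 * M(26) + 1
M(26) = 2 * M(25) + 1
M(25) = 2 * M(24) + 1
M(24) = 2 * M(23) + 1
M(23) = 2 * M(22) + 1
M(22) = 2 * M(21) + 1
M(21) = 2 * M(20) + 1
M(20) = 2 * M(19) + 1
M(19) = 2 * M(18) + 1
M(18) = 2 * M(17) + 1
M(17) = 2 * M(16) + 1
M(16) = 2 * M(15) + 1
M(15) = 2 * M(14) + 1
M(14) = 2 * M(13) + 1
M(13) = 2 * M(12) + 1
M(12) = 2 * M(11) + 1
M(11) = 2 * M(10) + 1
M(10) = 2 * M(9) + 1
M(9) = 2 * M(8) + 1
M(8) = 2 * M(7) + 1
M(7) = 2 * M(6) + 1
M(6) = 2 * M(5) + 1
M(5) = 2 * M(4) + 1
M(4) = 2 * M(3) + 1
M(3) = 2 * M(2) + 1
M(2) = 2 * M(1) + 1
M(1) = 1  (base case)
M(2) = 2 * 1 + 1 = 3
M(3) = 2 * 3 + 1 = 7
M(4) = 2 * 7 + 1 = 15
M(5) = 2 * 15 + 1 = 31
M(6) = 2 * 31 + 1 = 63
M(7) = 2 * 63 + 1 = 127
M(8) = 2 * 127 + 1 = 255
M(9) = 2 * 255 + 1 = 511
M(10) = 2 * 511 + 1 = 1023
M(11) = 2 * 1023 + 1 = 2047
M(12) = 2 * 2047 + 1 = 4095
M(13) = 2 * 4095 + 1 = 8191
M(14) = 2 * 8191 + 1 = 16383
M(15) = 2 * 16383 + 1 = 32767
M(16) = 2 * 32767 + 1 = 65535
M(17) = 2 * 65535 + 1 = 131071
M(18) = 2 * 131071 + 1 = 262143
M(19) = 2 * 262143 + 1 = 524287
M(20) = 2 * 524287 + 1 = 1048575
M(21) = 2 * 1048575 + 1 = 2097151
M(22) = 2 * 2097151 + 1 = 4194303
M(23) = 2 * 4194303 + 1 = 8388607
M(24) = 2 * 8388607 + 1 = 16777215
M(25) = 2 * 16777215 + 1 = 33554431
M(26) = 2 * 33554431 + 1 = 67108863
M(27) = 2 * 67108863 + 1 = 134217727

134217727


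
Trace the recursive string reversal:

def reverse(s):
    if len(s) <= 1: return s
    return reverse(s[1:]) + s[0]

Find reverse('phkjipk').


reverse('phkjipk') = reverse('hkjipk') + 'p'
reverse('hkjipk') = reverse('kjipk') + 'h'
reverse('kjipk') = reverse('jipk') + 'k'
reverse('jipk') = reverse('ipk') + 'j'
reverse('ipk') = reverse('pk') + 'i'
reverse('pk') = reverse('k') + 'p'
reverse('k') = 'k'  (base case)
Concatenating: 'k' + 'p' + 'i' + 'j' + 'k' + 'h' + 'p' = 'kpijkhp'

kpijkhp


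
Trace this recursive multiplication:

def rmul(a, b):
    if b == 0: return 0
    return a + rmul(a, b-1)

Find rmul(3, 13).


rmul(3, 13) = 3 + rmul(3, 12)
rmul(3, 12) = 3 + rmul(3, 11)
rmul(3, 11) = 3 + rmul(3, 10)
rmul(3, 10) = 3 + rmul(3, 9)
rmul(3, 9) = 3 + rmul(3, 8)
rmul(3, 8) = 3 + rmul(3, 7)
rmul(3, 7) = 3 + rmul(3, 6)
rmul(3, 6) = 3 + rmul(3, 5)
rmul(3, 5) = 3 + rmul(3, 4)
rmul(3, 4) = 3 + rmul(3, 3)
rmul(3, 3) = 3 + rmul(3, 2)
rmul(3, 2) = 3 + rmul(3, 1)
rmul(3, 1) = 3 + rmul(3, 0)
rmul(3, 0) = 0  (base case)
Total: 3 + 3 + 3 + 3 + 3 + 3 + 3 + 3 + 3 + 3 + 3 + 3 + 3 + 0 = 39

39


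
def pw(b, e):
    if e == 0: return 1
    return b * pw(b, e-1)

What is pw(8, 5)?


pw(8, 5)
= 8 * pw(8, 4)
= 8 * 8 * pw(8, 3)
= 8 * 8 * 8 * pw(8, 2)
= 8 * 8 * 8 * 8 * pw(8, 1)
= 8 * 8 * 8 * 8 * 8 * pw(8, 0)
= 8 * 8 * 8 * 8 * 8 * 1
= 32768

32768


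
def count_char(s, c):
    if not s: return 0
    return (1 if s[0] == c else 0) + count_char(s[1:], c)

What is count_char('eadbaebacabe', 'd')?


s[0]='e' != 'd' -> 0
s[0]='a' != 'd' -> 0
s[0]='d' == 'd' -> 1
s[0]='b' != 'd' -> 0
s[0]='a' != 'd' -> 0
s[0]='e' != 'd' -> 0
s[0]='b' != 'd' -> 0
s[0]='a' != 'd' -> 0
s[0]='c' != 'd' -> 0
s[0]='a' != 'd' -> 0
s[0]='b' != 'd' -> 0
s[0]='e' != 'd' -> 0
Sum: 0 + 0 + 1 + 0 + 0 + 0 + 0 + 0 + 0 + 0 + 0 + 0 = 1

1


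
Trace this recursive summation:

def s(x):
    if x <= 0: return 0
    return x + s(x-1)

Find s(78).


s(78)
= 78 + 77 + 76 + 75 + 74 + 73 + 72 + 71 + 70 + 69 + 68 + 67 + 66 + 65 + 64 + 63 + 62 + 61 + 60 + 59 + 58 + 57 + 56 + 55 + 54 + 53 + 52 + 51 + 50 + 49 + 48 + 47 + 46 + 45 + 44 + 43 + 42 + 41 + 40 + 39 + 38 + 37 + 36 + 35 + 34 + 33 + 32 + 31 + 30 + 29 + 28 + 27 + 26 + 25 + 24 + 23 + 22 + 21 + 20 + 19 + 18 + 17 + 16 + 15 + 14 + 13 + 12 + 11 + 10 + 9 + 8 + 7 + 6 + 5 + 4 + 3 + 2 + 1 + s(0)
= 78 + 77 + 76 + 75 + 74 + 73 + 72 + 71 + 70 + 69 + 68 + 67 + 66 + 65 + 64 + 63 + 62 + 61 + 60 + 59 + 58 + 57 + 56 + 55 + 54 + 53 + 52 + 51 + 50 + 49 + 48 + 47 + 46 + 45 + 44 + 43 + 42 + 41 + 40 + 39 + 38 + 37 + 36 + 35 + 34 + 33 + 32 + 31 + 30 + 29 + 28 + 27 + 26 + 25 + 24 + 23 + 22 + 21 + 20 + 19 + 18 + 17 + 16 + 15 + 14 + 13 + 12 + 11 + 10 + 9 + 8 + 7 + 6 + 5 + 4 + 3 + 2 + 1 + 0
= 3081

3081


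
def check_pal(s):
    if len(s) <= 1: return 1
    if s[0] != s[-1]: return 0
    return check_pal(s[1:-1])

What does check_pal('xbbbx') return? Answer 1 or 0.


check_pal('xbbbx'): s[0]='x' == s[-1]='x' -> check check_pal('bbb')
check_pal('bbb'): s[0]='b' == s[-1]='b' -> check check_pal('b')
check_pal('b'): len <= 1 -> return 1  (base case)
Result: 1 (palindrome)

1


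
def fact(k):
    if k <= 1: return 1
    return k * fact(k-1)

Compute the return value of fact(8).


fact(8)
= 8 * fact(7)
= 8 * 7 * fact(6)
= 8 * 7 * 6 * fact(5)
= 8 * 7 * 6 * 5 * fact(4)
= 8 * 7 * 6 * 5 * 4 * fact(3)
= 8 * 7 * 6 * 5 * 4 * 3 * fact(2)
= 8 * 7 * 6 * 5 * 4 * 3 * 2 * fact(1)
= 8 * 7 * 6 * 5 * 4 * 3 * 2 * 1
= 40320

40320


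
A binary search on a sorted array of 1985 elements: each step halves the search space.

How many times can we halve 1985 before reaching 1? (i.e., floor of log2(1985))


1985 / 2 = 992
992 / 2 = 496
496 / 2 = 248
248 / 2 = 124
124 / 2 = 62
62 / 2 = 31
31 / 2 = 15
15 / 2 = 7
7 / 2 = 3
3 / 2 = 1
Reached 1 after 10 halvings

10


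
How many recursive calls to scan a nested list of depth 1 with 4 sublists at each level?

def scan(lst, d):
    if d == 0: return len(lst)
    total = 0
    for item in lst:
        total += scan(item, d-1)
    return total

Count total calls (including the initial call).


At depth 0 (root): 1 call
At depth 1: each of 1 parents calls scan on 4 children = 4 calls
Total: 1 + 4 = 5

5


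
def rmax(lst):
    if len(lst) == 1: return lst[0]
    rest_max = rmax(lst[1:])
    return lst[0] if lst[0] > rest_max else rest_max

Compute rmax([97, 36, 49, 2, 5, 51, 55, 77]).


rmax([97, 36, 49, 2, 5, 51, 55, 77]): compare 97 with rmax([36, 49, 2, 5, 51, 55, 77])
rmax([36, 49, 2, 5, 51, 55, 77]): compare 36 with rmax([49, 2, 5, 51, 55, 77])
rmax([49, 2, 5, 51, 55, 77]): compare 49 with rmax([2, 5, 51, 55, 77])
rmax([2, 5, 51, 55, 77]): compare 2 with rmax([5, 51, 55, 77])
rmax([5, 51, 55, 77]): compare 5 with rmax([51, 55, 77])
rmax([51, 55, 77]): compare 51 with rmax([55, 77])
rmax([55, 77]): compare 55 with rmax([77])
rmax([77]) = 77  (base case)
Compare 55 with 77 -> 77
Compare 51 with 77 -> 77
Compare 5 with 77 -> 77
Compare 2 with 77 -> 77
Compare 49 with 77 -> 77
Compare 36 with 77 -> 77
Compare 97 with 77 -> 97

97


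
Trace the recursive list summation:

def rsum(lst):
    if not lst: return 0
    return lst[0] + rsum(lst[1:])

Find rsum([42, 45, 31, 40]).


rsum([42, 45, 31, 40]) = 42 + rsum([45, 31, 40])
rsum([45, 31, 40]) = 45 + rsum([31, 40])
rsum([31, 40]) = 31 + rsum([40])
rsum([40]) = 40 + rsum([])
rsum([]) = 0  (base case)
Total: 42 + 45 + 31 + 40 + 0 = 158

158


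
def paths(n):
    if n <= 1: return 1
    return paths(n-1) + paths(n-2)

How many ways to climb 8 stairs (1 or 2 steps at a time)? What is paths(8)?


Building up from base cases:
paths(0) = 1
paths(1) = 1
paths(2) = paths(1) + paths(0) = 1 + 1 = 2
paths(3) = paths(2) + paths(1) = 2 + 1 = 3
paths(4) = paths(3) + paths(2) = 3 + 2 = 5
paths(5) = paths(4) + paths(3) = 5 + 3 = 8
paths(6) = paths(5) + paths(4) = 8 + 5 = 13
paths(7) = paths(6) + paths(5) = 13 + 8 = 21
paths(8) = paths(7) + paths(6) = 21 + 13 = 34

34


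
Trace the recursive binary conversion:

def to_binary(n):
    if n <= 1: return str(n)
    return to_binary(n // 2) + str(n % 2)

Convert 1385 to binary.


to_binary(1385) = to_binary(692) + '1'
to_binary(692) = to_binary(346) + '0'
to_binary(346) = to_binary(173) + '0'
to_binary(173) = to_binary(86) + '1'
to_binary(86) = to_binary(43) + '0'
to_binary(43) = to_binary(21) + '1'
to_binary(21) = to_binary(10) + '1'
to_binary(10) = to_binary(5) + '0'
to_binary(5) = to_binary(2) + '1'
to_binary(2) = to_binary(1) + '0'
to_binary(1) = '1'  (base case)
Concatenating: '1' + '0' + '1' + '0' + '1' + '1' + '0' + '1' + '0' + '0' + '1' = '10101101001'

10101101001


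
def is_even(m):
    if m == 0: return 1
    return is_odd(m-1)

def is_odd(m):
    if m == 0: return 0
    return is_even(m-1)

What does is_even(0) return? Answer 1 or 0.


is_even(0) = 1  (base case)
Result: 1

1


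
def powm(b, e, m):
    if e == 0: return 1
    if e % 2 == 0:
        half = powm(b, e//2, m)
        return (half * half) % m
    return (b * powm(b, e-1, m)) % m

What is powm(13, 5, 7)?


powm(13, 5, 7): e is odd, compute powm(13, 4, 7)
  powm(13, 4, 7): e is even, compute powm(13, 2, 7)
    powm(13, 2, 7): e is even, compute powm(13, 1, 7)
      powm(13, 1, 7): e is odd, compute powm(13, 0, 7)
        powm(13, 0, 7) = 1
      (13 * 1) % 7 = 6
    half=6, (6*6) % 7 = 1
  half=1, (1*1) % 7 = 1
(13 * 1) % 7 = 6

6


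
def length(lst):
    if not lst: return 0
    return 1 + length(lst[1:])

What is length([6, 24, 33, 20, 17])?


length([6, 24, 33, 20, 17]) = 1 + length([24, 33, 20, 17])
length([24, 33, 20, 17]) = 1 + length([33, 20, 17])
length([33, 20, 17]) = 1 + length([20, 17])
length([20, 17]) = 1 + length([17])
length([17]) = 1 + length([])
length([]) = 0  (base case)
Unwinding: 1 + 1 + 1 + 1 + 1 + 0 = 5

5


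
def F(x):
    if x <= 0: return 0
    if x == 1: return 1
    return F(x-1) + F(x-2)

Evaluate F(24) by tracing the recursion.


Computing F(24) bottom-up:
F(0) = 0
F(1) = 1
F(2) = F(1) + F(0) = 1 + 0 = 1
F(3) = F(2) + F(1) = 1 + 1 = 2
F(4) = F(3) + F(2) = 2 + 1 = 3
F(5) = F(4) + F(3) = 3 + 2 = 5
F(6) = F(5) + F(4) = 5 + 3 = 8
F(7) = F(6) + F(5) = 8 + 5 = 13
F(8) = F(7) + F(6) = 13 + 8 = 21
F(9) = F(8) + F(7) = 21 + 13 = 34
F(10) = F(9) + F(8) = 34 + 21 = 55
F(11) = F(10) + F(9) = 55 + 34 = 89
F(12) = F(11) + F(10) = 89 + 55 = 144
F(13) = F(12) + F(11) = 144 + 89 = 233
F(14) = F(13) + F(12) = 233 + 144 = 377
F(15) = F(14) + F(13) = 377 + 233 = 610
F(16) = F(15) + F(14) = 610 + 377 = 987
F(17) = F(16) + F(15) = 987 + 610 = 1597
F(18) = F(17) + F(16) = 1597 + 987 = 2584
F(19) = F(18) + F(17) = 2584 + 1597 = 4181
F(20) = F(19) + F(18) = 4181 + 2584 = 6765
F(21) = F(20) + F(19) = 6765 + 4181 = 10946
F(22) = F(21) + F(20) = 10946 + 6765 = 17711
F(23) = F(22) + F(21) = 17711 + 10946 = 28657
F(24) = F(23) + F(22) = 28657 + 17711 = 46368

46368


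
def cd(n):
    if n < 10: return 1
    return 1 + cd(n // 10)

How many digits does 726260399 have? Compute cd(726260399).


cd(726260399) = 1 + cd(72626039)
cd(72626039) = 1 + cd(7262603)
cd(7262603) = 1 + cd(726260)
cd(726260) = 1 + cd(72626)
cd(72626) = 1 + cd(7262)
cd(7262) = 1 + cd(726)
cd(726) = 1 + cd(72)
cd(72) = 1 + cd(7)
cd(7) = 1  (base case: 7 < 10)
Unwinding: 1 + 1 + 1 + 1 + 1 + 1 + 1 + 1 + 1 = 9

9


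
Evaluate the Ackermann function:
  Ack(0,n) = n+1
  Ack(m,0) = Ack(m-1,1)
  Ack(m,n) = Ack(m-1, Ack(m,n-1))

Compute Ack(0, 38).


Ack(0, 38) = 39
Result: Ack(0, 38) = 39

39


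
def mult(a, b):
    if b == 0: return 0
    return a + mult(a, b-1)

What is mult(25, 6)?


mult(25, 6) = 25 + mult(25, 5)
mult(25, 5) = 25 + mult(25, 4)
mult(25, 4) = 25 + mult(25, 3)
mult(25, 3) = 25 + mult(25, 2)
mult(25, 2) = 25 + mult(25, 1)
mult(25, 1) = 25 + mult(25, 0)
mult(25, 0) = 0  (base case)
Total: 25 + 25 + 25 + 25 + 25 + 25 + 0 = 150

150


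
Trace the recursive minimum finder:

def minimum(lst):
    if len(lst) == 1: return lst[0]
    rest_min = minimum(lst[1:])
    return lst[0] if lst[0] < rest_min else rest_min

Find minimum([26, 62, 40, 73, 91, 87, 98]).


minimum([26, 62, 40, 73, 91, 87, 98]): compare 26 with minimum([62, 40, 73, 91, 87, 98])
minimum([62, 40, 73, 91, 87, 98]): compare 62 with minimum([40, 73, 91, 87, 98])
minimum([40, 73, 91, 87, 98]): compare 40 with minimum([73, 91, 87, 98])
minimum([73, 91, 87, 98]): compare 73 with minimum([91, 87, 98])
minimum([91, 87, 98]): compare 91 with minimum([87, 98])
minimum([87, 98]): compare 87 with minimum([98])
minimum([98]) = 98  (base case)
Compare 87 with 98 -> 87
Compare 91 with 87 -> 87
Compare 73 with 87 -> 73
Compare 40 with 73 -> 40
Compare 62 with 40 -> 40
Compare 26 with 40 -> 26

26


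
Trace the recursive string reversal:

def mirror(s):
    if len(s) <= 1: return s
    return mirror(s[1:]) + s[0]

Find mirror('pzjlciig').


mirror('pzjlciig') = mirror('zjlciig') + 'p'
mirror('zjlciig') = mirror('jlciig') + 'z'
mirror('jlciig') = mirror('lciig') + 'j'
mirror('lciig') = mirror('ciig') + 'l'
mirror('ciig') = mirror('iig') + 'c'
mirror('iig') = mirror('ig') + 'i'
mirror('ig') = mirror('g') + 'i'
mirror('g') = 'g'  (base case)
Concatenating: 'g' + 'i' + 'i' + 'c' + 'l' + 'j' + 'z' + 'p' = 'giicljzp'

giicljzp


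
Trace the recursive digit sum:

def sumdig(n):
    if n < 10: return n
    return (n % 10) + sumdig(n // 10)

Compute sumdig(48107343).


sumdig(48107343) = 3 + sumdig(4810734)
sumdig(4810734) = 4 + sumdig(481073)
sumdig(481073) = 3 + sumdig(48107)
sumdig(48107) = 7 + sumdig(4810)
sumdig(4810) = 0 + sumdig(481)
sumdig(481) = 1 + sumdig(48)
sumdig(48) = 8 + sumdig(4)
sumdig(4) = 4  (base case)
Total: 3 + 4 + 3 + 7 + 0 + 1 + 8 + 4 = 30

30


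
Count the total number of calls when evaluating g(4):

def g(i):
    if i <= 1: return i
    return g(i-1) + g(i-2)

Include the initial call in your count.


Let C(n) = total calls for g(n)
C(0) = 1, C(1) = 1
C(2) = 1 + C(1) + C(0) = 1 + 1 + 1 = 3
C(3) = 1 + C(2) + C(1) = 1 + 3 + 1 = 5
C(4) = 1 + C(3) + C(2) = 1 + 5 + 3 = 9

9


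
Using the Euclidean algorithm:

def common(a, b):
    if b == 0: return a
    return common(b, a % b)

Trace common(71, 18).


common(71, 18) = common(18, 17)
common(18, 17) = common(17, 1)
common(17, 1) = common(1, 0)
common(1, 0) = 1  (base case)

1


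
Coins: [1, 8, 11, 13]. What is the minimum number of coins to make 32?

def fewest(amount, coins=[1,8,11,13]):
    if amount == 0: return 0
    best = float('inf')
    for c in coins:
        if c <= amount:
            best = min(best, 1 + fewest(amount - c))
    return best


Building up with DP:
fewest(0) = 0
fewest(1) = min(1+fewest(0)=1+0=1) = 1
fewest(2) = min(1+fewest(1)=1+1=2) = 2
fewest(3) = min(1+fewest(2)=1+2=3) = 3
fewest(4) = min(1+fewest(3)=1+3=4) = 4
fewest(5) = min(1+fewest(4)=1+4=5) = 5
fewest(6) = min(1+fewest(5)=1+5=6) = 6
fewest(7) = min(1+fewest(6)=1+6=7) = 7
fewest(8) = min(1+fewest(7)=1+7=8, 1+fewest(0)=1+0=1) = 1
fewest(9) = min(1+fewest(8)=1+1=2, 1+fewest(1)=1+1=2) = 2
fewest(10) = min(1+fewest(9)=1+2=3, 1+fewest(2)=1+2=3) = 3
fewest(11) = min(1+fewest(10)=1+3=4, 1+fewest(3)=1+3=4, 1+fewest(0)=1+0=1) = 1
fewest(12) = min(1+fewest(11)=1+1=2, 1+fewest(4)=1+4=5, 1+fewest(1)=1+1=2) = 2
fewest(13) = min(1+fewest(12)=1+2=3, 1+fewest(5)=1+5=6, 1+fewest(2)=1+2=3, 1+fewest(0)=1+0=1) = 1
fewest(14) = min(1+fewest(13)=1+1=2, 1+fewest(6)=1+6=7, 1+fewest(3)=1+3=4, 1+fewest(1)=1+1=2) = 2
fewest(15) = min(1+fewest(14)=1+2=3, 1+fewest(7)=1+7=8, 1+fewest(4)=1+4=5, 1+fewest(2)=1+2=3) = 3
fewest(16) = min(1+fewest(15)=1+3=4, 1+fewest(8)=1+1=2, 1+fewest(5)=1+5=6, 1+fewest(3)=1+3=4) = 2
fewest(17) = min(1+fewest(16)=1+2=3, 1+fewest(9)=1+2=3, 1+fewest(6)=1+6=7, 1+fewest(4)=1+4=5) = 3
fewest(18) = min(1+fewest(17)=1+3=4, 1+fewest(10)=1+3=4, 1+fewest(7)=1+7=8, 1+fewest(5)=1+5=6) = 4
fewest(19) = min(1+fewest(18)=1+4=5, 1+fewest(11)=1+1=2, 1+fewest(8)=1+1=2, 1+fewest(6)=1+6=7) = 2
fewest(20) = min(1+fewest(19)=1+2=3, 1+fewest(12)=1+2=3, 1+fewest(9)=1+2=3, 1+fewest(7)=1+7=8) = 3
fewest(21) = min(1+fewest(20)=1+3=4, 1+fewest(13)=1+1=2, 1+fewest(10)=1+3=4, 1+fewest(8)=1+1=2) = 2
fewest(22) = min(1+fewest(21)=1+2=3, 1+fewest(14)=1+2=3, 1+fewest(11)=1+1=2, 1+fewest(9)=1+2=3) = 2
fewest(23) = min(1+fewest(22)=1+2=3, 1+fewest(15)=1+3=4, 1+fewest(12)=1+2=3, 1+fewest(10)=1+3=4) = 3
fewest(24) = min(1+fewest(23)=1+3=4, 1+fewest(16)=1+2=3, 1+fewest(13)=1+1=2, 1+fewest(11)=1+1=2) = 2
fewest(25) = min(1+fewest(24)=1+2=3, 1+fewest(17)=1+3=4, 1+fewest(14)=1+2=3, 1+fewest(12)=1+2=3) = 3
fewest(26) = min(1+fewest(25)=1+3=4, 1+fewest(18)=1+4=5, 1+fewest(15)=1+3=4, 1+fewest(13)=1+1=2) = 2
fewest(27) = min(1+fewest(26)=1+2=3, 1+fewest(19)=1+2=3, 1+fewest(16)=1+2=3, 1+fewest(14)=1+2=3) = 3
fewest(28) = min(1+fewest(27)=1+3=4, 1+fewest(20)=1+3=4, 1+fewest(17)=1+3=4, 1+fewest(15)=1+3=4) = 4
fewest(29) = min(1+fewest(28)=1+4=5, 1+fewest(21)=1+2=3, 1+fewest(18)=1+4=5, 1+fewest(16)=1+2=3) = 3
fewest(30) = min(1+fewest(29)=1+3=4, 1+fewest(22)=1+2=3, 1+fewest(19)=1+2=3, 1+fewest(17)=1+3=4) = 3
fewest(31) = min(1+fewest(30)=1+3=4, 1+fewest(23)=1+3=4, 1+fewest(20)=1+3=4, 1+fewest(18)=1+4=5) = 4
fewest(32) = min(1+fewest(31)=1+4=5, 1+fewest(24)=1+2=3, 1+fewest(21)=1+2=3, 1+fewest(19)=1+2=3) = 3

3


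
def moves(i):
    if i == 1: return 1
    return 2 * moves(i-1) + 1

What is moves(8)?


moves(8) = 2 * moves(7) + 1
moves(7) = 2 * moves(6) + 1
moves(6) = 2 * moves(5) + 1
moves(5) = 2 * moves(4) + 1
moves(4) = 2 * moves(3) + 1
moves(3) = 2 * moves(2) + 1
moves(2) = 2 * moves(1) + 1
moves(1) = 1  (base case)
moves(2) = 2 * 1 + 1 = 3
moves(3) = 2 * 3 + 1 = 7
moves(4) = 2 * 7 + 1 = 15
moves(5) = 2 * 15 + 1 = 31
moves(6) = 2 * 31 + 1 = 63
moves(7) = 2 * 63 + 1 = 127
moves(8) = 2 * 127 + 1 = 255

255


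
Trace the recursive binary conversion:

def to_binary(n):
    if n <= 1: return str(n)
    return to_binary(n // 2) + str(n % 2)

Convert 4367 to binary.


to_binary(4367) = to_binary(2183) + '1'
to_binary(2183) = to_binary(1091) + '1'
to_binary(1091) = to_binary(545) + '1'
to_binary(545) = to_binary(272) + '1'
to_binary(272) = to_binary(136) + '0'
to_binary(136) = to_binary(68) + '0'
to_binary(68) = to_binary(34) + '0'
to_binary(34) = to_binary(17) + '0'
to_binary(17) = to_binary(8) + '1'
to_binary(8) = to_binary(4) + '0'
to_binary(4) = to_binary(2) + '0'
to_binary(2) = to_binary(1) + '0'
to_binary(1) = '1'  (base case)
Concatenating: '1' + '0' + '0' + '0' + '1' + '0' + '0' + '0' + '0' + '1' + '1' + '1' + '1' = '1000100001111'

1000100001111


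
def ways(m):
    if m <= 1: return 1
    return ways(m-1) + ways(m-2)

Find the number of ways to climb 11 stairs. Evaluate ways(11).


Building up from base cases:
ways(0) = 1
ways(1) = 1
ways(2) = ways(1) + ways(0) = 1 + 1 = 2
ways(3) = ways(2) + ways(1) = 2 + 1 = 3
ways(4) = ways(3) + ways(2) = 3 + 2 = 5
ways(5) = ways(4) + ways(3) = 5 + 3 = 8
ways(6) = ways(5) + ways(4) = 8 + 5 = 13
ways(7) = ways(6) + ways(5) = 13 + 8 = 21
ways(8) = ways(7) + ways(6) = 21 + 13 = 34
ways(9) = ways(8) + ways(7) = 34 + 21 = 55
ways(10) = ways(9) + ways(8) = 55 + 34 = 89
ways(11) = ways(10) + ways(9) = 89 + 55 = 144

144


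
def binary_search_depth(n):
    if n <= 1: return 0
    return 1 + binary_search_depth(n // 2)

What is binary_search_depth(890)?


890 / 2 = 445
445 / 2 = 222
222 / 2 = 111
111 / 2 = 55
55 / 2 = 27
27 / 2 = 13
13 / 2 = 6
6 / 2 = 3
3 / 2 = 1
Reached 1 after 9 halvings

9


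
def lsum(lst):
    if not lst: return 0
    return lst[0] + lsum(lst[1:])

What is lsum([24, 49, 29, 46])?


lsum([24, 49, 29, 46]) = 24 + lsum([49, 29, 46])
lsum([49, 29, 46]) = 49 + lsum([29, 46])
lsum([29, 46]) = 29 + lsum([46])
lsum([46]) = 46 + lsum([])
lsum([]) = 0  (base case)
Total: 24 + 49 + 29 + 46 + 0 = 148

148


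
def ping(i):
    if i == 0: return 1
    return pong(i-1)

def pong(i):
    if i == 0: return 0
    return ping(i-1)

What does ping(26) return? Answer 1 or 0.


ping(26) = pong(25)
pong(25) = ping(24)
ping(24) = pong(23)
pong(23) = ping(22)
ping(22) = pong(21)
pong(21) = ping(20)
ping(20) = pong(19)
pong(19) = ping(18)
ping(18) = pong(17)
pong(17) = ping(16)
ping(16) = pong(15)
pong(15) = ping(14)
ping(14) = pong(13)
pong(13) = ping(12)
ping(12) = pong(11)
pong(11) = ping(10)
ping(10) = pong(9)
pong(9) = ping(8)
ping(8) = pong(7)
pong(7) = ping(6)
ping(6) = pong(5)
pong(5) = ping(4)
ping(4) = pong(3)
pong(3) = ping(2)
ping(2) = pong(1)
pong(1) = ping(0)
ping(0) = 1  (base case)
Result: 1

1


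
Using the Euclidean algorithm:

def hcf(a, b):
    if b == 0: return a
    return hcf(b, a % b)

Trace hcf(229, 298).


hcf(229, 298) = hcf(298, 229)
hcf(298, 229) = hcf(229, 69)
hcf(229, 69) = hcf(69, 22)
hcf(69, 22) = hcf(22, 3)
hcf(22, 3) = hcf(3, 1)
hcf(3, 1) = hcf(1, 0)
hcf(1, 0) = 1  (base case)

1


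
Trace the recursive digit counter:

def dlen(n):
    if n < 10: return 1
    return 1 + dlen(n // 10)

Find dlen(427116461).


dlen(427116461) = 1 + dlen(42711646)
dlen(42711646) = 1 + dlen(4271164)
dlen(4271164) = 1 + dlen(427116)
dlen(427116) = 1 + dlen(42711)
dlen(42711) = 1 + dlen(4271)
dlen(4271) = 1 + dlen(427)
dlen(427) = 1 + dlen(42)
dlen(42) = 1 + dlen(4)
dlen(4) = 1  (base case: 4 < 10)
Unwinding: 1 + 1 + 1 + 1 + 1 + 1 + 1 + 1 + 1 = 9

9


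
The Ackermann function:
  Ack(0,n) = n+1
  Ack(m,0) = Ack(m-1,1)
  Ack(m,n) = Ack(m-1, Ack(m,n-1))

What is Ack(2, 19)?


Ack(2, 19) = Ack(1, Ack(2, 18))
  Ack(2, 18) = Ack(1, Ack(2, 17))
    Ack(2, 17) = Ack(1, Ack(2, 16))
      Ack(2, 16) = Ack(1, Ack(2, 15))
        Ack(2, 15) = Ack(1, Ack(2, 14))
          Ack(2, 14) = Ack(1, Ack(2, 13))
          Ack(2, 13) = Ack(1, Ack(2, 12))
          Ack(2, 12) = Ack(1, Ack(2, 11))
          Ack(2, 11) = Ack(1, Ack(2, 10))
          Ack(2, 10) = Ack(1, Ack(2, 9))
          Ack(2, 9) = Ack(1, Ack(2, 8))
          Ack(2, 8) = Ack(1, Ack(2, 7))
          Ack(2, 7) = Ack(1, Ack(2, 6))
          Ack(2, 6) = Ack(1, Ack(2, 5))
          Ack(2, 5) = Ack(1, Ack(2, 4))
          Ack(2, 4) = Ack(1, Ack(2, 3))
          Ack(2, 3) = Ack(1, Ack(2, 2))
          Ack(2, 2) = Ack(1, Ack(2, 1))
          Ack(2, 1) = Ack(1, Ack(2, 0))
          Ack(2, 0) = Ack(1, 1)
          Ack(1, 1) = Ack(0, Ack(1, 0))
          Ack(1, 0) = Ack(0, 1)
          Ack(0, 1) = 2
            = Ack(0, 2)
          Ack(0, 2) = 3
... (trace truncated)
Result: Ack(2, 19) = 41

41


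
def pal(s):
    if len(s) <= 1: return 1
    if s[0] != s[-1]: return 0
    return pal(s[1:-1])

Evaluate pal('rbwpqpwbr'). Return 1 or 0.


pal('rbwpqpwbr'): s[0]='r' == s[-1]='r' -> check pal('bwpqpwb')
pal('bwpqpwb'): s[0]='b' == s[-1]='b' -> check pal('wpqpw')
pal('wpqpw'): s[0]='w' == s[-1]='w' -> check pal('pqp')
pal('pqp'): s[0]='p' == s[-1]='p' -> check pal('q')
pal('q'): len <= 1 -> return 1  (base case)
Result: 1 (palindrome)

1


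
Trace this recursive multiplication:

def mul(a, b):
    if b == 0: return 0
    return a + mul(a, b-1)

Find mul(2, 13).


mul(2, 13) = 2 + mul(2, 12)
mul(2, 12) = 2 + mul(2, 11)
mul(2, 11) = 2 + mul(2, 10)
mul(2, 10) = 2 + mul(2, 9)
mul(2, 9) = 2 + mul(2, 8)
mul(2, 8) = 2 + mul(2, 7)
mul(2, 7) = 2 + mul(2, 6)
mul(2, 6) = 2 + mul(2, 5)
mul(2, 5) = 2 + mul(2, 4)
mul(2, 4) = 2 + mul(2, 3)
mul(2, 3) = 2 + mul(2, 2)
mul(2, 2) = 2 + mul(2, 1)
mul(2, 1) = 2 + mul(2, 0)
mul(2, 0) = 0  (base case)
Total: 2 + 2 + 2 + 2 + 2 + 2 + 2 + 2 + 2 + 2 + 2 + 2 + 2 + 0 = 26

26


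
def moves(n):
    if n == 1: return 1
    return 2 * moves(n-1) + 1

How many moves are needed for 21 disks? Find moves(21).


moves(21) = 2 * moves(20) + 1
moves(20) = 2 * moves(19) + 1
moves(19) = 2 * moves(18) + 1
moves(18) = 2 * moves(17) + 1
moves(17) = 2 * moves(16) + 1
moves(16) = 2 * moves(15) + 1
moves(15) = 2 * moves(14) + 1
moves(14) = 2 * moves(13) + 1
moves(13) = 2 * moves(12) + 1
moves(12) = 2 * moves(11) + 1
moves(11) = 2 * moves(10) + 1
moves(10) = 2 * moves(9) + 1
moves(9) = 2 * moves(8) + 1
moves(8) = 2 * moves(7) + 1
moves(7) = 2 * moves(6) + 1
moves(6) = 2 * moves(5) + 1
moves(5) = 2 * moves(4) + 1
moves(4) = 2 * moves(3) + 1
moves(3) = 2 * moves(2) + 1
moves(2) = 2 * moves(1) + 1
moves(1) = 1  (base case)
moves(2) = 2 * 1 + 1 = 3
moves(3) = 2 * 3 + 1 = 7
moves(4) = 2 * 7 + 1 = 15
moves(5) = 2 * 15 + 1 = 31
moves(6) = 2 * 31 + 1 = 63
moves(7) = 2 * 63 + 1 = 127
moves(8) = 2 * 127 + 1 = 255
moves(9) = 2 * 255 + 1 = 511
moves(10) = 2 * 511 + 1 = 1023
moves(11) = 2 * 1023 + 1 = 2047
moves(12) = 2 * 2047 + 1 = 4095
moves(13) = 2 * 4095 + 1 = 8191
moves(14) = 2 * 8191 + 1 = 16383
moves(15) = 2 * 16383 + 1 = 32767
moves(16) = 2 * 32767 + 1 = 65535
moves(17) = 2 * 65535 + 1 = 131071
moves(18) = 2 * 131071 + 1 = 262143
moves(19) = 2 * 262143 + 1 = 524287
moves(20) = 2 * 524287 + 1 = 1048575
moves(21) = 2 * 1048575 + 1 = 2097151

2097151


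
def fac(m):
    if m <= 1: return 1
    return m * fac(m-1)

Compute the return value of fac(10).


fac(10)
= 10 * fac(9)
= 10 * 9 * fac(8)
= 10 * 9 * 8 * fac(7)
= 10 * 9 * 8 * 7 * fac(6)
= 10 * 9 * 8 * 7 * 6 * fac(5)
= 10 * 9 * 8 * 7 * 6 * 5 * fac(4)
= 10 * 9 * 8 * 7 * 6 * 5 * 4 * fac(3)
= 10 * 9 * 8 * 7 * 6 * 5 * 4 * 3 * fac(2)
= 10 * 9 * 8 * 7 * 6 * 5 * 4 * 3 * 2 * fac(1)
= 10 * 9 * 8 * 7 * 6 * 5 * 4 * 3 * 2 * 1
= 3628800

3628800


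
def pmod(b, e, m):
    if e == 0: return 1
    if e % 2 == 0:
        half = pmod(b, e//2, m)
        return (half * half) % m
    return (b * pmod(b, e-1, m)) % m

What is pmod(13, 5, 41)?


pmod(13, 5, 41): e is odd, compute pmod(13, 4, 41)
  pmod(13, 4, 41): e is even, compute pmod(13, 2, 41)
    pmod(13, 2, 41): e is even, compute pmod(13, 1, 41)
      pmod(13, 1, 41): e is odd, compute pmod(13, 0, 41)
        pmod(13, 0, 41) = 1
      (13 * 1) % 41 = 13
    half=13, (13*13) % 41 = 5
  half=5, (5*5) % 41 = 25
(13 * 25) % 41 = 38

38


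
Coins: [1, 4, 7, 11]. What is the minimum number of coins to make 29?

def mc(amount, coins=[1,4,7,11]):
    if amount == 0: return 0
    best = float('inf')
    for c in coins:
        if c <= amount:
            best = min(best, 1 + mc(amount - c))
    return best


Building up with DP:
mc(0) = 0
mc(1) = min(1+mc(0)=1+0=1) = 1
mc(2) = min(1+mc(1)=1+1=2) = 2
mc(3) = min(1+mc(2)=1+2=3) = 3
mc(4) = min(1+mc(3)=1+3=4, 1+mc(0)=1+0=1) = 1
mc(5) = min(1+mc(4)=1+1=2, 1+mc(1)=1+1=2) = 2
mc(6) = min(1+mc(5)=1+2=3, 1+mc(2)=1+2=3) = 3
mc(7) = min(1+mc(6)=1+3=4, 1+mc(3)=1+3=4, 1+mc(0)=1+0=1) = 1
mc(8) = min(1+mc(7)=1+1=2, 1+mc(4)=1+1=2, 1+mc(1)=1+1=2) = 2
mc(9) = min(1+mc(8)=1+2=3, 1+mc(5)=1+2=3, 1+mc(2)=1+2=3) = 3
mc(10) = min(1+mc(9)=1+3=4, 1+mc(6)=1+3=4, 1+mc(3)=1+3=4) = 4
mc(11) = min(1+mc(10)=1+4=5, 1+mc(7)=1+1=2, 1+mc(4)=1+1=2, 1+mc(0)=1+0=1) = 1
mc(12) = min(1+mc(11)=1+1=2, 1+mc(8)=1+2=3, 1+mc(5)=1+2=3, 1+mc(1)=1+1=2) = 2
mc(13) = min(1+mc(12)=1+2=3, 1+mc(9)=1+3=4, 1+mc(6)=1+3=4, 1+mc(2)=1+2=3) = 3
mc(14) = min(1+mc(13)=1+3=4, 1+mc(10)=1+4=5, 1+mc(7)=1+1=2, 1+mc(3)=1+3=4) = 2
mc(15) = min(1+mc(14)=1+2=3, 1+mc(11)=1+1=2, 1+mc(8)=1+2=3, 1+mc(4)=1+1=2) = 2
mc(16) = min(1+mc(15)=1+2=3, 1+mc(12)=1+2=3, 1+mc(9)=1+3=4, 1+mc(5)=1+2=3) = 3
mc(17) = min(1+mc(16)=1+3=4, 1+mc(13)=1+3=4, 1+mc(10)=1+4=5, 1+mc(6)=1+3=4) = 4
mc(18) = min(1+mc(17)=1+4=5, 1+mc(14)=1+2=3, 1+mc(11)=1+1=2, 1+mc(7)=1+1=2) = 2
mc(19) = min(1+mc(18)=1+2=3, 1+mc(15)=1+2=3, 1+mc(12)=1+2=3, 1+mc(8)=1+2=3) = 3
mc(20) = min(1+mc(19)=1+3=4, 1+mc(16)=1+3=4, 1+mc(13)=1+3=4, 1+mc(9)=1+3=4) = 4
mc(21) = min(1+mc(20)=1+4=5, 1+mc(17)=1+4=5, 1+mc(14)=1+2=3, 1+mc(10)=1+4=5) = 3
mc(22) = min(1+mc(21)=1+3=4, 1+mc(18)=1+2=3, 1+mc(15)=1+2=3, 1+mc(11)=1+1=2) = 2
mc(23) = min(1+mc(22)=1+2=3, 1+mc(19)=1+3=4, 1+mc(16)=1+3=4, 1+mc(12)=1+2=3) = 3
mc(24) = min(1+mc(23)=1+3=4, 1+mc(20)=1+4=5, 1+mc(17)=1+4=5, 1+mc(13)=1+3=4) = 4
mc(25) = min(1+mc(24)=1+4=5, 1+mc(21)=1+3=4, 1+mc(18)=1+2=3, 1+mc(14)=1+2=3) = 3
mc(26) = min(1+mc(25)=1+3=4, 1+mc(22)=1+2=3, 1+mc(19)=1+3=4, 1+mc(15)=1+2=3) = 3
mc(27) = min(1+mc(26)=1+3=4, 1+mc(23)=1+3=4, 1+mc(20)=1+4=5, 1+mc(16)=1+3=4) = 4
mc(28) = min(1+mc(27)=1+4=5, 1+mc(24)=1+4=5, 1+mc(21)=1+3=4, 1+mc(17)=1+4=5) = 4
mc(29) = min(1+mc(28)=1+4=5, 1+mc(25)=1+3=4, 1+mc(22)=1+2=3, 1+mc(18)=1+2=3) = 3

3


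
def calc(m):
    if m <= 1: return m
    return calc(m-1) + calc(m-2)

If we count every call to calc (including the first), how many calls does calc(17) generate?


Let C(n) = total calls for calc(n)
C(0) = 1, C(1) = 1
C(2) = 1 + C(1) + C(0) = 1 + 1 + 1 = 3
C(3) = 1 + C(2) + C(1) = 1 + 3 + 1 = 5
C(4) = 1 + C(3) + C(2) = 1 + 5 + 3 = 9
C(5) = 1 + C(4) + C(3) = 1 + 9 + 5 = 15
C(6) = 1 + C(5) + C(4) = 1 + 15 + 9 = 25
C(7) = 1 + C(6) + C(5) = 1 + 25 + 15 = 41
C(8) = 1 + C(7) + C(6) = 1 + 41 + 25 = 67
C(9) = 1 + C(8) + C(7) = 1 + 67 + 41 = 109
C(10) = 1 + C(9) + C(8) = 1 + 109 + 67 = 177
C(11) = 1 + C(10) + C(9) = 1 + 177 + 109 = 287
C(12) = 1 + C(11) + C(10) = 1 + 287 + 177 = 465
C(13) = 1 + C(12) + C(11) = 1 + 465 + 287 = 753
C(14) = 1 + C(13) + C(12) = 1 + 753 + 465 = 1219
C(15) = 1 + C(14) + C(13) = 1 + 1219 + 753 = 1973
C(16) = 1 + C(15) + C(14) = 1 + 1973 + 1219 = 3193
C(17) = 1 + C(16) + C(15) = 1 + 3193 + 1973 = 5167

5167


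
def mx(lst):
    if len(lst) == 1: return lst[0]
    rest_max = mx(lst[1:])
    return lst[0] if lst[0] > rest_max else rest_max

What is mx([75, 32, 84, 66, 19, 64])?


mx([75, 32, 84, 66, 19, 64]): compare 75 with mx([32, 84, 66, 19, 64])
mx([32, 84, 66, 19, 64]): compare 32 with mx([84, 66, 19, 64])
mx([84, 66, 19, 64]): compare 84 with mx([66, 19, 64])
mx([66, 19, 64]): compare 66 with mx([19, 64])
mx([19, 64]): compare 19 with mx([64])
mx([64]) = 64  (base case)
Compare 19 with 64 -> 64
Compare 66 with 64 -> 66
Compare 84 with 66 -> 84
Compare 32 with 84 -> 84
Compare 75 with 84 -> 84

84


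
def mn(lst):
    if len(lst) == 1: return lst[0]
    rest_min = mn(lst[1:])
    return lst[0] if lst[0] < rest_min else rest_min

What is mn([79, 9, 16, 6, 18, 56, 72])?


mn([79, 9, 16, 6, 18, 56, 72]): compare 79 with mn([9, 16, 6, 18, 56, 72])
mn([9, 16, 6, 18, 56, 72]): compare 9 with mn([16, 6, 18, 56, 72])
mn([16, 6, 18, 56, 72]): compare 16 with mn([6, 18, 56, 72])
mn([6, 18, 56, 72]): compare 6 with mn([18, 56, 72])
mn([18, 56, 72]): compare 18 with mn([56, 72])
mn([56, 72]): compare 56 with mn([72])
mn([72]) = 72  (base case)
Compare 56 with 72 -> 56
Compare 18 with 56 -> 18
Compare 6 with 18 -> 6
Compare 16 with 6 -> 6
Compare 9 with 6 -> 6
Compare 79 with 6 -> 6

6


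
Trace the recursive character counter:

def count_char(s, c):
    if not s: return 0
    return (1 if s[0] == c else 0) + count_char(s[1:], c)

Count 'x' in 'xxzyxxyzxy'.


s[0]='x' == 'x' -> 1
s[0]='x' == 'x' -> 1
s[0]='z' != 'x' -> 0
s[0]='y' != 'x' -> 0
s[0]='x' == 'x' -> 1
s[0]='x' == 'x' -> 1
s[0]='y' != 'x' -> 0
s[0]='z' != 'x' -> 0
s[0]='x' == 'x' -> 1
s[0]='y' != 'x' -> 0
Sum: 1 + 1 + 0 + 0 + 1 + 1 + 0 + 0 + 1 + 0 = 5

5


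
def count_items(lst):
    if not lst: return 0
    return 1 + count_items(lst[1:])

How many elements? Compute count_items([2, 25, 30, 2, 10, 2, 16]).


count_items([2, 25, 30, 2, 10, 2, 16]) = 1 + count_items([25, 30, 2, 10, 2, 16])
count_items([25, 30, 2, 10, 2, 16]) = 1 + count_items([30, 2, 10, 2, 16])
count_items([30, 2, 10, 2, 16]) = 1 + count_items([2, 10, 2, 16])
count_items([2, 10, 2, 16]) = 1 + count_items([10, 2, 16])
count_items([10, 2, 16]) = 1 + count_items([2, 16])
count_items([2, 16]) = 1 + count_items([16])
count_items([16]) = 1 + count_items([])
count_items([]) = 0  (base case)
Unwinding: 1 + 1 + 1 + 1 + 1 + 1 + 1 + 0 = 7

7


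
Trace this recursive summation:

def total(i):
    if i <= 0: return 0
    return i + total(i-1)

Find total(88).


total(88)
= 88 + 87 + 86 + 85 + 84 + 83 + 82 + 81 + 80 + 79 + 78 + 77 + 76 + 75 + 74 + 73 + 72 + 71 + 70 + 69 + 68 + 67 + 66 + 65 + 64 + 63 + 62 + 61 + 60 + 59 + 58 + 57 + 56 + 55 + 54 + 53 + 52 + 51 + 50 + 49 + 48 + 47 + 46 + 45 + 44 + 43 + 42 + 41 + 40 + 39 + 38 + 37 + 36 + 35 + 34 + 33 + 32 + 31 + 30 + 29 + 28 + 27 + 26 + 25 + 24 + 23 + 22 + 21 + 20 + 19 + 18 + 17 + 16 + 15 + 14 + 13 + 12 + 11 + 10 + 9 + 8 + 7 + 6 + 5 + 4 + 3 + 2 + 1 + total(0)
= 88 + 87 + 86 + 85 + 84 + 83 + 82 + 81 + 80 + 79 + 78 + 77 + 76 + 75 + 74 + 73 + 72 + 71 + 70 + 69 + 68 + 67 + 66 + 65 + 64 + 63 + 62 + 61 + 60 + 59 + 58 + 57 + 56 + 55 + 54 + 53 + 52 + 51 + 50 + 49 + 48 + 47 + 46 + 45 + 44 + 43 + 42 + 41 + 40 + 39 + 38 + 37 + 36 + 35 + 34 + 33 + 32 + 31 + 30 + 29 + 28 + 27 + 26 + 25 + 24 + 23 + 22 + 21 + 20 + 19 + 18 + 17 + 16 + 15 + 14 + 13 + 12 + 11 + 10 + 9 + 8 + 7 + 6 + 5 + 4 + 3 + 2 + 1 + 0
= 3916

3916


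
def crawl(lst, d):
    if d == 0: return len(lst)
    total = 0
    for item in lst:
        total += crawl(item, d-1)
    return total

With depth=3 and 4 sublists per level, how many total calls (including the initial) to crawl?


At depth 0 (root): 1 call
At depth 1: each of 1 parents calls crawl on 4 children = 4 calls
At depth 2: each of 4 parents calls crawl on 4 children = 16 calls
At depth 3: each of 16 parents calls crawl on 4 children = 64 calls
Total: 1 + 4 + 16 + 64 = 85

85


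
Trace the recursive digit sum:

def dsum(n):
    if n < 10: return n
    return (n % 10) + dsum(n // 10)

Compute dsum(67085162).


dsum(67085162) = 2 + dsum(6708516)
dsum(6708516) = 6 + dsum(670851)
dsum(670851) = 1 + dsum(67085)
dsum(67085) = 5 + dsum(6708)
dsum(6708) = 8 + dsum(670)
dsum(670) = 0 + dsum(67)
dsum(67) = 7 + dsum(6)
dsum(6) = 6  (base case)
Total: 2 + 6 + 1 + 5 + 8 + 0 + 7 + 6 = 35

35


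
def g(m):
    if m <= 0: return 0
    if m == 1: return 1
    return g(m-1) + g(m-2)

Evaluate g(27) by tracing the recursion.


Computing g(27) bottom-up:
g(0) = 0
g(1) = 1
g(2) = g(1) + g(0) = 1 + 0 = 1
g(3) = g(2) + g(1) = 1 + 1 = 2
g(4) = g(3) + g(2) = 2 + 1 = 3
g(5) = g(4) + g(3) = 3 + 2 = 5
g(6) = g(5) + g(4) = 5 + 3 = 8
g(7) = g(6) + g(5) = 8 + 5 = 13
g(8) = g(7) + g(6) = 13 + 8 = 21
g(9) = g(8) + g(7) = 21 + 13 = 34
g(10) = g(9) + g(8) = 34 + 21 = 55
g(11) = g(10) + g(9) = 55 + 34 = 89
g(12) = g(11) + g(10) = 89 + 55 = 144
g(13) = g(12) + g(11) = 144 + 89 = 233
g(14) = g(13) + g(12) = 233 + 144 = 377
g(15) = g(14) + g(13) = 377 + 233 = 610
g(16) = g(15) + g(14) = 610 + 377 = 987
g(17) = g(16) + g(15) = 987 + 610 = 1597
g(18) = g(17) + g(16) = 1597 + 987 = 2584
g(19) = g(18) + g(17) = 2584 + 1597 = 4181
g(20) = g(19) + g(18) = 4181 + 2584 = 6765
g(21) = g(20) + g(19) = 6765 + 4181 = 10946
g(22) = g(21) + g(20) = 10946 + 6765 = 17711
g(23) = g(22) + g(21) = 17711 + 10946 = 28657
g(24) = g(23) + g(22) = 28657 + 17711 = 46368
g(25) = g(24) + g(23) = 46368 + 28657 = 75025
g(26) = g(25) + g(24) = 75025 + 46368 = 121393
g(27) = g(26) + g(25) = 121393 + 75025 = 196418

196418


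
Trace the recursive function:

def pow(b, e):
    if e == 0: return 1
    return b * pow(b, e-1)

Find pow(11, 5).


pow(11, 5)
= 11 * pow(11, 4)
= 11 * 11 * pow(11, 3)
= 11 * 11 * 11 * pow(11, 2)
= 11 * 11 * 11 * 11 * pow(11, 1)
= 11 * 11 * 11 * 11 * 11 * pow(11, 0)
= 11 * 11 * 11 * 11 * 11 * 1
= 161051

161051


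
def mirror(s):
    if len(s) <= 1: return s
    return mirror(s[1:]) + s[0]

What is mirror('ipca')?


mirror('ipca') = mirror('pca') + 'i'
mirror('pca') = mirror('ca') + 'p'
mirror('ca') = mirror('a') + 'c'
mirror('a') = 'a'  (base case)
Concatenating: 'a' + 'c' + 'p' + 'i' = 'acpi'

acpi


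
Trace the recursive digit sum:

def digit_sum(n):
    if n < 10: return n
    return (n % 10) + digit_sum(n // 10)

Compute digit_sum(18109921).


digit_sum(18109921) = 1 + digit_sum(1810992)
digit_sum(1810992) = 2 + digit_sum(181099)
digit_sum(181099) = 9 + digit_sum(18109)
digit_sum(18109) = 9 + digit_sum(1810)
digit_sum(1810) = 0 + digit_sum(181)
digit_sum(181) = 1 + digit_sum(18)
digit_sum(18) = 8 + digit_sum(1)
digit_sum(1) = 1  (base case)
Total: 1 + 2 + 9 + 9 + 0 + 1 + 8 + 1 = 31

31


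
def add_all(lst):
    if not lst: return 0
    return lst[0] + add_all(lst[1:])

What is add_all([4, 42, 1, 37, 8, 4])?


add_all([4, 42, 1, 37, 8, 4]) = 4 + add_all([42, 1, 37, 8, 4])
add_all([42, 1, 37, 8, 4]) = 42 + add_all([1, 37, 8, 4])
add_all([1, 37, 8, 4]) = 1 + add_all([37, 8, 4])
add_all([37, 8, 4]) = 37 + add_all([8, 4])
add_all([8, 4]) = 8 + add_all([4])
add_all([4]) = 4 + add_all([])
add_all([]) = 0  (base case)
Total: 4 + 42 + 1 + 37 + 8 + 4 + 0 = 96

96


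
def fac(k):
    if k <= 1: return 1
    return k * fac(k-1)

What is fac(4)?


fac(4)
= 4 * fac(3)
= 4 * 3 * fac(2)
= 4 * 3 * 2 * fac(1)
= 4 * 3 * 2 * 1
= 24

24


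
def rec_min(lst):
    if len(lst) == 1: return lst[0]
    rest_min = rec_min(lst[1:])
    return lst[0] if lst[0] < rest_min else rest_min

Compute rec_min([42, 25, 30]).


rec_min([42, 25, 30]): compare 42 with rec_min([25, 30])
rec_min([25, 30]): compare 25 with rec_min([30])
rec_min([30]) = 30  (base case)
Compare 25 with 30 -> 25
Compare 42 with 25 -> 25

25


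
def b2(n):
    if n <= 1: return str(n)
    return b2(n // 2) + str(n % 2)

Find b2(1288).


b2(1288) = b2(644) + '0'
b2(644) = b2(322) + '0'
b2(322) = b2(161) + '0'
b2(161) = b2(80) + '1'
b2(80) = b2(40) + '0'
b2(40) = b2(20) + '0'
b2(20) = b2(10) + '0'
b2(10) = b2(5) + '0'
b2(5) = b2(2) + '1'
b2(2) = b2(1) + '0'
b2(1) = '1'  (base case)
Concatenating: '1' + '0' + '1' + '0' + '0' + '0' + '0' + '1' + '0' + '0' + '0' = '10100001000'

10100001000


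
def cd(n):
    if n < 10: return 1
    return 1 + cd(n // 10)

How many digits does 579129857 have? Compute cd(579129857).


cd(579129857) = 1 + cd(57912985)
cd(57912985) = 1 + cd(5791298)
cd(5791298) = 1 + cd(579129)
cd(579129) = 1 + cd(57912)
cd(57912) = 1 + cd(5791)
cd(5791) = 1 + cd(579)
cd(579) = 1 + cd(57)
cd(57) = 1 + cd(5)
cd(5) = 1  (base case: 5 < 10)
Unwinding: 1 + 1 + 1 + 1 + 1 + 1 + 1 + 1 + 1 = 9

9


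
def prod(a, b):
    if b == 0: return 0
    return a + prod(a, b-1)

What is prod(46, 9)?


prod(46, 9) = 46 + prod(46, 8)
prod(46, 8) = 46 + prod(46, 7)
prod(46, 7) = 46 + prod(46, 6)
prod(46, 6) = 46 + prod(46, 5)
prod(46, 5) = 46 + prod(46, 4)
prod(46, 4) = 46 + prod(46, 3)
prod(46, 3) = 46 + prod(46, 2)
prod(46, 2) = 46 + prod(46, 1)
prod(46, 1) = 46 + prod(46, 0)
prod(46, 0) = 0  (base case)
Total: 46 + 46 + 46 + 46 + 46 + 46 + 46 + 46 + 46 + 0 = 414

414
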